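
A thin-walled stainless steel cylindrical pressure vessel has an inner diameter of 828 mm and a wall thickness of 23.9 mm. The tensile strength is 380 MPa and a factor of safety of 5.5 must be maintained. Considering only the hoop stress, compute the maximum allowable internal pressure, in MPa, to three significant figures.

p_allow = 3.99 MPa

σ_allow = 380/5.5 = 69.09 MPa.
σ_h = pD/(2t) → p_allow = 2σ_allow t/D = 2×69.09×23.9/828 = 3.989 MPa.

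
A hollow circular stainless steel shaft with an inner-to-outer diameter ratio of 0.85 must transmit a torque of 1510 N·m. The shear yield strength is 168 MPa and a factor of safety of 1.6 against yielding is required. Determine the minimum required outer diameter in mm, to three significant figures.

τ_allow = 168/1.6 = 105.0 MPa.
For a hollow shaft τ = 16T/[πd_o³(1−k⁴)] with k = 0.85, so 1−k⁴ = 0.4780.
d_o³ = 16T/[π τ_allow (1−k⁴)] = 16×1510000/(π×105.0×0.4780) = 153200 mm³.
d_o = 53.51 mm.

d_o = 53.5 mm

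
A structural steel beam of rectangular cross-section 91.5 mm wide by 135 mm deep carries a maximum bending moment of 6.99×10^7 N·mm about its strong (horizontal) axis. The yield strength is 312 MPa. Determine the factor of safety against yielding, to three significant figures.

n = 1.24

Section modulus S = bh²/6 = 91.5×135²/6 = 277900 mm³.
σ = M/S = 6.9900×10^7/277900 = 251.5 MPa.
n = 312/251.5 = 1.241.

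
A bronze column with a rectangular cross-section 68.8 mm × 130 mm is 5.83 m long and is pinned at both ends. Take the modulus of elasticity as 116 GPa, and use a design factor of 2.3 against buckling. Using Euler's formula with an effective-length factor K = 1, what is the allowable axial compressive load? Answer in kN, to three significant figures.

Buckling occurs about the weak axis: I_min = h·b³/12 = 130×68.8³/12 = 3.528×10^6 mm⁴ (b = 68.8 mm is the smaller dimension).
Effective length L_e = KL = 1×5.83 m = 5830 mm.
Euler critical load P_cr = π²EI/L_e² = π²×116000×3.528×10^6/5830² = 118800 N.
P_allow = P_cr/n = 118800/2.3 = 51670 N.

P_allow = 51.7 kN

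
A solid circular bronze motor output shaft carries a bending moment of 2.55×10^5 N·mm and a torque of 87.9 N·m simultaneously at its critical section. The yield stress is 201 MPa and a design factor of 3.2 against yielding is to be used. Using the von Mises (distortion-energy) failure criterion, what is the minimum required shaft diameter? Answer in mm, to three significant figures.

d = 35.1 mm

σ_allow = σ_y/n = 201/3.2 = 62.81 MPa.
For a solid shaft σ_b = 32M/(πd³) and τ = 16T/(πd³), so the von Mises stress is σ' = (16/πd³)·√(4M²+3T²).
√(4M²+3T²) = √(4×(255000)² + 3×(87900)²) = 532200 N·mm.
d³ = 16×532200/(π×62.81) = 43160 mm³.
d = 35.08 mm.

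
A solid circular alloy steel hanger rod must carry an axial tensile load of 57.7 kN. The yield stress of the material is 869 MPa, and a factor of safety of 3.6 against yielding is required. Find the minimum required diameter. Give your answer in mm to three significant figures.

d = 17.4 mm

Allowable stress σ_allow = 869/3.6 = 241.4 MPa.
Required area A = F/σ_allow = 57700/241.4 = 239.0 mm².
A = πd²/4 → d = √(4A/π) = 17.45 mm.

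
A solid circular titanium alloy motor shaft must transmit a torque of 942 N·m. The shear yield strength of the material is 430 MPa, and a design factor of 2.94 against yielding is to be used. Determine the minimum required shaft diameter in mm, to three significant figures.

d = 32.0 mm

Allowable shear stress τ_allow = 430/2.94 = 146.3 MPa.
For a solid shaft τ = 16T/(πd³), so d³ = 16T/(π τ_allow) = 16×942000/(π×146.3) = 32800 mm³.
d = (32800)^(1/3) = 32.01 mm.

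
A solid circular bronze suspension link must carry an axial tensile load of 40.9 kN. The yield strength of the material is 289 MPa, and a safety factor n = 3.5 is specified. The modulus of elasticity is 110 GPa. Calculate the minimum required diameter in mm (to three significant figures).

d = 25.1 mm

Allowable stress σ_allow = 289/3.5 = 82.57 MPa.
Required area A = F/σ_allow = 40900/82.57 = 495.3 mm².
A = πd²/4 → d = √(4A/π) = 25.11 mm.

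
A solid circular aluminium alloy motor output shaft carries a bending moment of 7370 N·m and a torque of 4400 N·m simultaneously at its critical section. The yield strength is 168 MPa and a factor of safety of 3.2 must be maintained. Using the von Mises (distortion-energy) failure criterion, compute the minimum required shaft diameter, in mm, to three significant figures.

d = 117 mm

σ_allow = σ_y/n = 168/3.2 = 52.50 MPa.
For a solid shaft σ_b = 32M/(πd³) and τ = 16T/(πd³), so the von Mises stress is σ' = (16/πd³)·√(4M²+3T²).
√(4M²+3T²) = √(4×(7.370×10^6)² + 3×(4.400×10^6)²) = 1.659×10^7 N·mm.
d³ = 16×1.659×10^7/(π×52.50) = 1.610×10^6 mm³.
d = 117.2 mm.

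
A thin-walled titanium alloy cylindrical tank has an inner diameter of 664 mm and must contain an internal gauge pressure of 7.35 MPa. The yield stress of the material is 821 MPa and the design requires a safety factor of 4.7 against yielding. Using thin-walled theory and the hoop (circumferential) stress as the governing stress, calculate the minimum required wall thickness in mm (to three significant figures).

t = 14.0 mm

σ_allow = 821/4.7 = 174.7 MPa.
Hoop stress σ_h = pD/(2t), so t = pD/(2σ_allow) = 7.35×664/(2×174.7) = 13.97 mm.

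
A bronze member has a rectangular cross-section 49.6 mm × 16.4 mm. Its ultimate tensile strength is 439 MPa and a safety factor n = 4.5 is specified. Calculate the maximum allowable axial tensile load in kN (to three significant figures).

F_allow = 79.4 kN

σ_allow = 439/4.5 = 97.56 MPa.
A = 49.6×16.4 = 813.4 mm².
F_allow = σ_allow × A = 97.56×813.4 = 79360 N.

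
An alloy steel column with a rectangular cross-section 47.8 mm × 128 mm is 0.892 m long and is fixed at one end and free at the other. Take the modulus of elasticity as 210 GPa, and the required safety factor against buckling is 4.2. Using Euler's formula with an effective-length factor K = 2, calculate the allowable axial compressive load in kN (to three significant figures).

P_allow = 181 kN

Buckling occurs about the weak axis: I_min = h·b³/12 = 128×47.8³/12 = 1.165×10^6 mm⁴ (b = 47.8 mm is the smaller dimension).
Effective length L_e = KL = 2×0.892 m = 1784 mm.
Euler critical load P_cr = π²EI/L_e² = π²×210000×1.165×10^6/1784² = 758700 N.
P_allow = P_cr/n = 758700/4.2 = 180600 N.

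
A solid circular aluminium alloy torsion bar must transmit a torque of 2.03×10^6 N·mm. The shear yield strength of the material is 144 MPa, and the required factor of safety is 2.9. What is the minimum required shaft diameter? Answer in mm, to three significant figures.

Allowable shear stress τ_allow = 144/2.9 = 49.66 MPa.
For a solid shaft τ = 16T/(πd³), so d³ = 16T/(π τ_allow) = 16×2030000/(π×49.66) = 208200 mm³.
d = (208200)^(1/3) = 59.27 mm.

d = 59.3 mm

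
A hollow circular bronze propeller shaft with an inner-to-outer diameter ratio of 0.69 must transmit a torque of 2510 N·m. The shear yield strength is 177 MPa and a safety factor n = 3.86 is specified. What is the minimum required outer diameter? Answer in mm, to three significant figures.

τ_allow = 177/3.86 = 45.85 MPa.
For a hollow shaft τ = 16T/[πd_o³(1−k⁴)] with k = 0.69, so 1−k⁴ = 0.7733.
d_o³ = 16T/[π τ_allow (1−k⁴)] = 16×2510000/(π×45.85×0.7733) = 360500 mm³.
d_o = 71.17 mm.

d_o = 71.2 mm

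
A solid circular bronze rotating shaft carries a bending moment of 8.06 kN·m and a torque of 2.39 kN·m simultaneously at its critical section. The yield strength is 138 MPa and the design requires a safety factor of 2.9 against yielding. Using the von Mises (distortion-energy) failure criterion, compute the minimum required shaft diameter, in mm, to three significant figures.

σ_allow = σ_y/n = 138/2.9 = 47.59 MPa.
For a solid shaft σ_b = 32M/(πd³) and τ = 16T/(πd³), so the von Mises stress is σ' = (16/πd³)·√(4M²+3T²).
√(4M²+3T²) = √(4×(8.060×10^6)² + 3×(2.390×10^6)²) = 1.664×10^7 N·mm.
d³ = 16×1.664×10^7/(π×47.59) = 1.781×10^6 mm³.
d = 121.2 mm.

d = 121 mm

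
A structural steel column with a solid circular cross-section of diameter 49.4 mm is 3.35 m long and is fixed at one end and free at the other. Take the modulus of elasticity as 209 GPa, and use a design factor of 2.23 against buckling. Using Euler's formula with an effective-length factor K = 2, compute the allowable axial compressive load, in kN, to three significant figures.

I = πd⁴/64 = π×49.4⁴/64 = 292300 mm⁴.
Effective length L_e = KL = 2×3.35 m = 6700 mm.
Euler critical load P_cr = π²EI/L_e² = π²×209000×292300/6700² = 13430 N.
P_allow = P_cr/n = 13430/2.23 = 6024 N.

P_allow = 6.02 kN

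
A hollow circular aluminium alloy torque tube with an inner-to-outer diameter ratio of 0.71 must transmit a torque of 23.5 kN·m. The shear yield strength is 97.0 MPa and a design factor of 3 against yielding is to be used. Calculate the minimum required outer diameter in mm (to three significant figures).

τ_allow = 97.0/3 = 32.33 MPa.
For a hollow shaft τ = 16T/[πd_o³(1−k⁴)] with k = 0.71, so 1−k⁴ = 0.7459.
d_o³ = 16T/[π τ_allow (1−k⁴)] = 16×2.3500×10^7/(π×32.33×0.7459) = 4.963×10^6 mm³.
d_o = 170.6 mm.

d_o = 171 mm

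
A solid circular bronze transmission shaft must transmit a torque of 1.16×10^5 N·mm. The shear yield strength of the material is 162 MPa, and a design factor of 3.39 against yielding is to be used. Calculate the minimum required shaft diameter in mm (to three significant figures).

d = 23.1 mm

Allowable shear stress τ_allow = 162/3.39 = 47.79 MPa.
For a solid shaft τ = 16T/(πd³), so d³ = 16T/(π τ_allow) = 16×116000/(π×47.79) = 12360 mm³.
d = (12360)^(1/3) = 23.12 mm.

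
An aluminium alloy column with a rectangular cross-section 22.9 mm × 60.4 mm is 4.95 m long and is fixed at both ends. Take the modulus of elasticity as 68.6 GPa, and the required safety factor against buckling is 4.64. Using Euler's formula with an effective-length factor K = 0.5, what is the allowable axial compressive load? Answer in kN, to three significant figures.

P_allow = 1.44 kN

Buckling occurs about the weak axis: I_min = h·b³/12 = 60.4×22.9³/12 = 60450 mm⁴ (b = 22.9 mm is the smaller dimension).
Effective length L_e = KL = 0.5×4.95 m = 2475 mm.
Euler critical load P_cr = π²EI/L_e² = π²×68600×60450/2475² = 6681 N.
P_allow = P_cr/n = 6681/4.64 = 1440 N.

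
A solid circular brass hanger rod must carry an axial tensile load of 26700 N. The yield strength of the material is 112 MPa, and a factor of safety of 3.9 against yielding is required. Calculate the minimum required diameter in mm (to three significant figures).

Allowable stress σ_allow = 112/3.9 = 28.72 MPa.
Required area A = F/σ_allow = 26700/28.72 = 929.7 mm².
A = πd²/4 → d = √(4A/π) = 34.41 mm.

d = 34.4 mm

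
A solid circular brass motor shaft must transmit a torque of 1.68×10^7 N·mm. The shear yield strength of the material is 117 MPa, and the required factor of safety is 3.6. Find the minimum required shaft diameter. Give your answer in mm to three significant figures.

d = 138 mm

Allowable shear stress τ_allow = 117/3.6 = 32.50 MPa.
For a solid shaft τ = 16T/(πd³), so d³ = 16T/(π τ_allow) = 16×1.6800×10^7/(π×32.50) = 2.633×10^6 mm³.
d = (2.633×10^6)^(1/3) = 138.1 mm.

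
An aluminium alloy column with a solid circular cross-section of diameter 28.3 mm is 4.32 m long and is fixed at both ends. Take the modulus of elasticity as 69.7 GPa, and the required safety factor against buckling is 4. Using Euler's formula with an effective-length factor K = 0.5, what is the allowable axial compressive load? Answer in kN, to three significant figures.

I = πd⁴/64 = π×28.3⁴/64 = 31490 mm⁴.
Effective length L_e = KL = 0.5×4.32 m = 2160 mm.
Euler critical load P_cr = π²EI/L_e² = π²×69700×31490/2160² = 4642 N.
P_allow = P_cr/n = 4642/4 = 1161 N.

P_allow = 1.16 kN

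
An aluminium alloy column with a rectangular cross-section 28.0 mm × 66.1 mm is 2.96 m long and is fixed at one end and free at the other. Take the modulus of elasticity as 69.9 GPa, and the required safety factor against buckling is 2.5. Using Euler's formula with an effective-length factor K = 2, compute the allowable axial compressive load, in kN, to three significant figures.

P_allow = 0.952 kN

Buckling occurs about the weak axis: I_min = h·b³/12 = 66.1×28.0³/12 = 120900 mm⁴ (b = 28.0 mm is the smaller dimension).
Effective length L_e = KL = 2×2.96 m = 5920 mm.
Euler critical load P_cr = π²EI/L_e² = π²×69900×120900/5920² = 2380 N.
P_allow = P_cr/n = 2380/2.5 = 952.1 N.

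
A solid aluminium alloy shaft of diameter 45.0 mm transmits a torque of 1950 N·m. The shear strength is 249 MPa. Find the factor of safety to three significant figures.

τ = 16T/(πd³) = 16×1950000/(π×45.0³) = 109.0 MPa.
n = τ_limit/τ = 249/109.0 = 2.285.

n = 2.28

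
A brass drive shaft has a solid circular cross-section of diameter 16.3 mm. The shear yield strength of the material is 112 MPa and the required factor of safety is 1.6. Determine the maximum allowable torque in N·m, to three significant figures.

τ_allow = 112/1.6 = 70.00 MPa.
For a solid shaft T_allow = τ_allow·πd³/16; πd³/16 = π×16.3³/16 = 850.3 mm³.
T_allow = 70.00×850.3 = 59520 N·mm = 59.52 N·m.

T_allow = 59.5 N·m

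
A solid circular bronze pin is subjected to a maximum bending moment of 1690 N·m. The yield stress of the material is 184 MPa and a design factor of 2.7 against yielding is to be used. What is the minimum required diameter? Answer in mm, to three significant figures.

d = 63.2 mm

σ_allow = 184/2.7 = 68.15 MPa.
For a solid circular section σ = 32M/(πd³), so d³ = 32M/(π σ_allow) = 32×1690000/(π×68.15) = 252600 mm³.
d = 63.21 mm.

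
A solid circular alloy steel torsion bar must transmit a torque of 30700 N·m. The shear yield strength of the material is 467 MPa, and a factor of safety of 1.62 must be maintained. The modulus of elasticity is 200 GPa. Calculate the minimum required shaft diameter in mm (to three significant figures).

d = 81.6 mm

Allowable shear stress τ_allow = 467/1.62 = 288.3 MPa.
For a solid shaft τ = 16T/(πd³), so d³ = 16T/(π τ_allow) = 16×3.0700×10^7/(π×288.3) = 542400 mm³.
d = (542400)^(1/3) = 81.55 mm.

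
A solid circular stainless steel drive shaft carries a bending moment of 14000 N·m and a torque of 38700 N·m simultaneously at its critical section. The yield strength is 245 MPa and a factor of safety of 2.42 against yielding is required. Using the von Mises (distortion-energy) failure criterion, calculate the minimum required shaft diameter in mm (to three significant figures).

σ_allow = σ_y/n = 245/2.42 = 101.2 MPa.
For a solid shaft σ_b = 32M/(πd³) and τ = 16T/(πd³), so the von Mises stress is σ' = (16/πd³)·√(4M²+3T²).
√(4M²+3T²) = √(4×(1.400×10^7)² + 3×(3.870×10^7)²) = 7.264×10^7 N·mm.
d³ = 16×7.264×10^7/(π×101.2) = 3.654×10^6 mm³.
d = 154.0 mm.

d = 154 mm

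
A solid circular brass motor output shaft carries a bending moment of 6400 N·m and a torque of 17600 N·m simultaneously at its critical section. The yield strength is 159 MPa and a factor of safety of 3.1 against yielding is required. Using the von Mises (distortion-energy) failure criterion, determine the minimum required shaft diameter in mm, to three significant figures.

d = 149 mm

σ_allow = σ_y/n = 159/3.1 = 51.29 MPa.
For a solid shaft σ_b = 32M/(πd³) and τ = 16T/(πd³), so the von Mises stress is σ' = (16/πd³)·√(4M²+3T²).
√(4M²+3T²) = √(4×(6.400×10^6)² + 3×(1.760×10^7)²) = 3.306×10^7 N·mm.
d³ = 16×3.306×10^7/(π×51.29) = 3.283×10^6 mm³.
d = 148.6 mm.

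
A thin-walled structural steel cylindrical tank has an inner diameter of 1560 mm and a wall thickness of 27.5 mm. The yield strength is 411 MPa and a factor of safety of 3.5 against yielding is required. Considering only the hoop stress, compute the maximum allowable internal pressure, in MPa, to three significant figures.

σ_allow = 411/3.5 = 117.4 MPa.
σ_h = pD/(2t) → p_allow = 2σ_allow t/D = 2×117.4×27.5/1560 = 4.140 MPa.

p_allow = 4.14 MPa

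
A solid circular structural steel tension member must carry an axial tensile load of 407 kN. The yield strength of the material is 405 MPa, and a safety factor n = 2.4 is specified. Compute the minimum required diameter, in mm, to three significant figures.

Allowable stress σ_allow = 405/2.4 = 168.8 MPa.
Required area A = F/σ_allow = 407000/168.8 = 2412 mm².
A = πd²/4 → d = √(4A/π) = 55.42 mm.

d = 55.4 mm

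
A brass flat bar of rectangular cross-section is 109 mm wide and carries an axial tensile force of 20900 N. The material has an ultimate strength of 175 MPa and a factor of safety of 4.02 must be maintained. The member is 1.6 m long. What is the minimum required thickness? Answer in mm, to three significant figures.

t = 4.40 mm

σ_allow = 175/4.02 = 43.53 MPa.
Required area A = F/σ_allow = 20900/43.53 = 480.1 mm².
t = A/w = 480.1/109 = 4.405 mm.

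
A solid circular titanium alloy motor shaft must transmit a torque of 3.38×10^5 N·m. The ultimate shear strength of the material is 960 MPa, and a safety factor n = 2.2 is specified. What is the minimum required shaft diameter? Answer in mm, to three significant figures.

Allowable shear stress τ_allow = 960/2.2 = 436.4 MPa.
For a solid shaft τ = 16T/(πd³), so d³ = 16T/(π τ_allow) = 16×3.3800×10^8/(π×436.4) = 3.945×10^6 mm³.
d = (3.945×10^6)^(1/3) = 158.0 mm.

d = 158 mm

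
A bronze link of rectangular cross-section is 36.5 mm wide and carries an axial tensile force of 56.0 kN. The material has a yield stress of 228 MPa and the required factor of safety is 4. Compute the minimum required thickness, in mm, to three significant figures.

σ_allow = 228/4 = 57.00 MPa.
Required area A = F/σ_allow = 56000/57.00 = 982.5 mm².
t = A/w = 982.5/36.5 = 26.92 mm.

t = 26.9 mm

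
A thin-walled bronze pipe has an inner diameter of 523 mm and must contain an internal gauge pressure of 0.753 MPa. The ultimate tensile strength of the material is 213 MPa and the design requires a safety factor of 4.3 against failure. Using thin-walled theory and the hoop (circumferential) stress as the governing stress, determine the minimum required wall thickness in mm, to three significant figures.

σ_allow = 213/4.3 = 49.53 MPa.
Hoop stress σ_h = pD/(2t), so t = pD/(2σ_allow) = 0.753×523/(2×49.53) = 3.975 mm.

t = 3.98 mm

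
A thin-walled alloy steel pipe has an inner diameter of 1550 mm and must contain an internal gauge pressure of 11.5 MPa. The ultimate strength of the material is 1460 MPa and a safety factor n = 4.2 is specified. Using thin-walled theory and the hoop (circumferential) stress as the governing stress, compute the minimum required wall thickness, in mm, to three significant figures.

t = 25.6 mm

σ_allow = 1460/4.2 = 347.6 MPa.
Hoop stress σ_h = pD/(2t), so t = pD/(2σ_allow) = 11.5×1550/(2×347.6) = 25.64 mm.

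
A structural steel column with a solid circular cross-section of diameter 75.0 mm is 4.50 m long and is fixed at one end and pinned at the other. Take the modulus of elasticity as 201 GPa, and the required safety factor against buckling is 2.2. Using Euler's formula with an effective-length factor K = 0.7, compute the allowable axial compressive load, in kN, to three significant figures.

P_allow = 141 kN

I = πd⁴/64 = π×75.0⁴/64 = 1.553×10^6 mm⁴.
Effective length L_e = KL = 0.7×4.50 m = 3150 mm.
Euler critical load P_cr = π²EI/L_e² = π²×201000×1.553×10^6/3150² = 310500 N.
P_allow = P_cr/n = 310500/2.2 = 141100 N.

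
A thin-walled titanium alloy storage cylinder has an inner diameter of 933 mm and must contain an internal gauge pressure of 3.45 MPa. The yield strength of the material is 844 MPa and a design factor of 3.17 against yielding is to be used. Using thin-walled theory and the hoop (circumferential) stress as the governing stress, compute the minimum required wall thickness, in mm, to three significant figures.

σ_allow = 844/3.17 = 266.2 MPa.
Hoop stress σ_h = pD/(2t), so t = pD/(2σ_allow) = 3.45×933/(2×266.2) = 6.045 mm.

t = 6.04 mm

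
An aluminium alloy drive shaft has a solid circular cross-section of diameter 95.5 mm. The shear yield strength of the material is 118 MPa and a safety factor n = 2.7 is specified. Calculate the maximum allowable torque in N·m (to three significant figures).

τ_allow = 118/2.7 = 43.70 MPa.
For a solid shaft T_allow = τ_allow·πd³/16; πd³/16 = π×95.5³/16 = 171000 mm³.
T_allow = 43.70×171000 = 7.474×10^6 N·mm = 7474 N·m.

T_allow = 7470 N·m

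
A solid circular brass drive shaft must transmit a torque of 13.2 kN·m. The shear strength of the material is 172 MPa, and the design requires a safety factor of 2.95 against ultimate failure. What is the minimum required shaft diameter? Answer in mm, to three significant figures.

d = 105 mm

Allowable shear stress τ_allow = 172/2.95 = 58.31 MPa.
For a solid shaft τ = 16T/(πd³), so d³ = 16T/(π τ_allow) = 16×1.3200×10^7/(π×58.31) = 1.153×10^6 mm³.
d = (1.153×10^6)^(1/3) = 104.9 mm.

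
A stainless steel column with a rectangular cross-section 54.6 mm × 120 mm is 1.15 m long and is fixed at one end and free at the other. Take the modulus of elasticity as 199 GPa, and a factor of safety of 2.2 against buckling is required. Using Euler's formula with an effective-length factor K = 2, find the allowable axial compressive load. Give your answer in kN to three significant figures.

P_allow = 275 kN

Buckling occurs about the weak axis: I_min = h·b³/12 = 120×54.6³/12 = 1.628×10^6 mm⁴ (b = 54.6 mm is the smaller dimension).
Effective length L_e = KL = 2×1.15 m = 2300 mm.
Euler critical load P_cr = π²EI/L_e² = π²×199000×1.628×10^6/2300² = 604300 N.
P_allow = P_cr/n = 604300/2.2 = 274700 N.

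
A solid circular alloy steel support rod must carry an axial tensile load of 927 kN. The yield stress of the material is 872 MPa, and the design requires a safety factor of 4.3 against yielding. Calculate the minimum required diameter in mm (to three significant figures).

d = 76.3 mm

Allowable stress σ_allow = 872/4.3 = 202.8 MPa.
Required area A = F/σ_allow = 927000/202.8 = 4571 mm².
A = πd²/4 → d = √(4A/π) = 76.29 mm.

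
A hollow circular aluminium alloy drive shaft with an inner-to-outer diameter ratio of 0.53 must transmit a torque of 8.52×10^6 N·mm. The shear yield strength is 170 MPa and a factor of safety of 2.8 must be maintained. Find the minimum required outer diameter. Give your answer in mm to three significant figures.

d_o = 91.9 mm

τ_allow = 170/2.8 = 60.71 MPa.
For a hollow shaft τ = 16T/[πd_o³(1−k⁴)] with k = 0.53, so 1−k⁴ = 0.9211.
d_o³ = 16T/[π τ_allow (1−k⁴)] = 16×8520000/(π×60.71×0.9211) = 775900 mm³.
d_o = 91.89 mm.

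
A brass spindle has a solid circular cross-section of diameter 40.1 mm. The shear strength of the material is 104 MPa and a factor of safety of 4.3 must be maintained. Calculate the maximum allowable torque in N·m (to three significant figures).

τ_allow = 104/4.3 = 24.19 MPa.
For a solid shaft T_allow = τ_allow·πd³/16; πd³/16 = π×40.1³/16 = 12660 mm³.
T_allow = 24.19×12660 = 306200 N·mm = 306.2 N·m.

T_allow = 306 N·m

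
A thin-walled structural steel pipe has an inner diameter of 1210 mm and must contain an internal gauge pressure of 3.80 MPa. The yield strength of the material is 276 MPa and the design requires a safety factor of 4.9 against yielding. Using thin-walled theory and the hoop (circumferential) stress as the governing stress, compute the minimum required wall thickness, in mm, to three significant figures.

σ_allow = 276/4.9 = 56.33 MPa.
Hoop stress σ_h = pD/(2t), so t = pD/(2σ_allow) = 3.80×1210/(2×56.33) = 40.82 mm.

t = 40.8 mm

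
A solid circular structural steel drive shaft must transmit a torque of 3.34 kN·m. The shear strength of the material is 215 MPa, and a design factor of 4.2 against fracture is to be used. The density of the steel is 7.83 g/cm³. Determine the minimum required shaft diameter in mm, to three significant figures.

d = 69.3 mm

Allowable shear stress τ_allow = 215/4.2 = 51.19 MPa.
For a solid shaft τ = 16T/(πd³), so d³ = 16T/(π τ_allow) = 16×3340000/(π×51.19) = 332300 mm³.
d = (332300)^(1/3) = 69.26 mm.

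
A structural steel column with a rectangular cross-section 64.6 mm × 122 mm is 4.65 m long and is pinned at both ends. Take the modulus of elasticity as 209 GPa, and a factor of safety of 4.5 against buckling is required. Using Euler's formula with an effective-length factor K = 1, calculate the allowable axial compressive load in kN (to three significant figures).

Buckling occurs about the weak axis: I_min = h·b³/12 = 122×64.6³/12 = 2.741×10^6 mm⁴ (b = 64.6 mm is the smaller dimension).
Effective length L_e = KL = 1×4.65 m = 4650 mm.
Euler critical load P_cr = π²EI/L_e² = π²×209000×2.741×10^6/4650² = 261500 N.
P_allow = P_cr/n = 261500/4.5 = 58100 N.

P_allow = 58.1 kN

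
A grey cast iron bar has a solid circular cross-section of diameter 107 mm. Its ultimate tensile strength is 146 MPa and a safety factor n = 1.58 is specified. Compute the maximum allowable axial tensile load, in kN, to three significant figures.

F_allow = 831 kN

σ_allow = 146/1.58 = 92.41 MPa.
A = πd²/4 = π×107²/4 = 8992 mm².
F_allow = σ_allow × A = 92.41×8992 = 830900 N.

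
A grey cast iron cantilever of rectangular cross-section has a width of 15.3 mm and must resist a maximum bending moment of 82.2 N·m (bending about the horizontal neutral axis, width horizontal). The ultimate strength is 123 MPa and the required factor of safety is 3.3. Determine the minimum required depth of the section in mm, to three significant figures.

σ_allow = 123/3.3 = 37.27 MPa.
For a rectangular section σ = 6M/(bh²), so h² = 6M/(b σ_allow) = 6×82200/(15.3×37.27) = 864.8 mm².
h = 29.41 mm.

h = 29.4 mm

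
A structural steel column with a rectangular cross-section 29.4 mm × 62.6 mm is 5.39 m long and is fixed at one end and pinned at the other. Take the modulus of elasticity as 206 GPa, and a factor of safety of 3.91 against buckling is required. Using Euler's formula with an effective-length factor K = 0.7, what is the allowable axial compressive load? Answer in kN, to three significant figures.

Buckling occurs about the weak axis: I_min = h·b³/12 = 62.6×29.4³/12 = 132600 mm⁴ (b = 29.4 mm is the smaller dimension).
Effective length L_e = KL = 0.7×5.39 m = 3773 mm.
Euler critical load P_cr = π²EI/L_e² = π²×206000×132600/3773² = 18930 N.
P_allow = P_cr/n = 18930/3.91 = 4842 N.

P_allow = 4.84 kN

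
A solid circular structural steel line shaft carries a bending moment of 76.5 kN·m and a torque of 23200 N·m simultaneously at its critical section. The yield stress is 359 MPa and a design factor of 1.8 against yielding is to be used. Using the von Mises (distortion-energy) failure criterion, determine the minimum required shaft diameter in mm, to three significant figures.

d = 159 mm

σ_allow = σ_y/n = 359/1.8 = 199.4 MPa.
For a solid shaft σ_b = 32M/(πd³) and τ = 16T/(πd³), so the von Mises stress is σ' = (16/πd³)·√(4M²+3T²).
√(4M²+3T²) = √(4×(7.650×10^7)² + 3×(2.320×10^7)²) = 1.582×10^8 N·mm.
d³ = 16×1.582×10^8/(π×199.4) = 4.039×10^6 mm³.
d = 159.3 mm.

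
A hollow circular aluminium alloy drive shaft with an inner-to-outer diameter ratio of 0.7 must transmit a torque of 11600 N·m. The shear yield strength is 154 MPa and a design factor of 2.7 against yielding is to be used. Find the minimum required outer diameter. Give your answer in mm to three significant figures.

d_o = 111 mm

τ_allow = 154/2.7 = 57.04 MPa.
For a hollow shaft τ = 16T/[πd_o³(1−k⁴)] with k = 0.7, so 1−k⁴ = 0.7599.
d_o³ = 16T/[π τ_allow (1−k⁴)] = 16×1.1600×10^7/(π×57.04×0.7599) = 1.363×10^6 mm³.
d_o = 110.9 mm.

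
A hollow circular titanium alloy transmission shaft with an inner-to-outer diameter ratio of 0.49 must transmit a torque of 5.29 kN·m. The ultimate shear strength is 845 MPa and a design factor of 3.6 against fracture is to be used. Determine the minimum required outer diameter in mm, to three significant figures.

d_o = 49.6 mm

τ_allow = 845/3.6 = 234.7 MPa.
For a hollow shaft τ = 16T/[πd_o³(1−k⁴)] with k = 0.49, so 1−k⁴ = 0.9424.
d_o³ = 16T/[π τ_allow (1−k⁴)] = 16×5290000/(π×234.7×0.9424) = 121800 mm³.
d_o = 49.57 mm.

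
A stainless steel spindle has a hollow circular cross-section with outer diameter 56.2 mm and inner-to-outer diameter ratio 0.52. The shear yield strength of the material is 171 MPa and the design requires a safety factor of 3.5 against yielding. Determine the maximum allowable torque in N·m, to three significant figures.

τ_allow = 171/3.5 = 48.86 MPa.
For a hollow shaft T_allow = τ_allow·πd_o³(1−k⁴)/16 with 1−k⁴ = 0.9269, so πd_o³(1−k⁴)/16 = 32300 mm³.
T_allow = 48.86×32300 = 1.578×10^6 N·mm = 1578 N·m.

T_allow = 1580 N·m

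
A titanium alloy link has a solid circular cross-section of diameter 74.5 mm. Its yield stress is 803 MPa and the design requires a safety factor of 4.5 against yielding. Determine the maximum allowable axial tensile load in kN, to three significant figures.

σ_allow = 803/4.5 = 178.4 MPa.
A = πd²/4 = π×74.5²/4 = 4359 mm².
F_allow = σ_allow × A = 178.4×4359 = 777900 N.

F_allow = 778 kN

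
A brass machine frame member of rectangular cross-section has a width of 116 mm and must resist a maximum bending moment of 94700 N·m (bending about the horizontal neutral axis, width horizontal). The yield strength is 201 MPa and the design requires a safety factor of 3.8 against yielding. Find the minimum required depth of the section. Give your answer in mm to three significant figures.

σ_allow = 201/3.8 = 52.89 MPa.
For a rectangular section σ = 6M/(bh²), so h² = 6M/(b σ_allow) = 6×9.4700×10^7/(116×52.89) = 92600 mm².
h = 304.3 mm.

h = 304 mm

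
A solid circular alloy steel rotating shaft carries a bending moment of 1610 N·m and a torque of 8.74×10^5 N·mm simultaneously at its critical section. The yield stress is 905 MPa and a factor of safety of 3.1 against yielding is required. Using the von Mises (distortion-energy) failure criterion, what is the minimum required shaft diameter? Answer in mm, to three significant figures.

σ_allow = σ_y/n = 905/3.1 = 291.9 MPa.
For a solid shaft σ_b = 32M/(πd³) and τ = 16T/(πd³), so the von Mises stress is σ' = (16/πd³)·√(4M²+3T²).
√(4M²+3T²) = √(4×(1.610×10^6)² + 3×(874000)²) = 3.558×10^6 N·mm.
d³ = 16×3.558×10^6/(π×291.9) = 62070 mm³.
d = 39.59 mm.

d = 39.6 mm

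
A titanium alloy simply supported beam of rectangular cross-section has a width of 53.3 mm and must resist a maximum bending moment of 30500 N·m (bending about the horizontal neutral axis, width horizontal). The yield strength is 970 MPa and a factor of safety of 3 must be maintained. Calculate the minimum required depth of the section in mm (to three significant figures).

σ_allow = 970/3 = 323.3 MPa.
For a rectangular section σ = 6M/(bh²), so h² = 6M/(b σ_allow) = 6×3.0500×10^7/(53.3×323.3) = 10620 mm².
h = 103.0 mm.

h = 103 mm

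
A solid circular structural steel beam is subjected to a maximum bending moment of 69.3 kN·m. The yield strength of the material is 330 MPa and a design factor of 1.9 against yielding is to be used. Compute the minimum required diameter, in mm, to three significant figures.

σ_allow = 330/1.9 = 173.7 MPa.
For a solid circular section σ = 32M/(πd³), so d³ = 32M/(π σ_allow) = 32×6.9300×10^7/(π×173.7) = 4.064×10^6 mm³.
d = 159.6 mm.

d = 160 mm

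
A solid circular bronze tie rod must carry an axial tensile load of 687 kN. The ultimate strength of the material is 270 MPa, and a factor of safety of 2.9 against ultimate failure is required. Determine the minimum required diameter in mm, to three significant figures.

Allowable stress σ_allow = 270/2.9 = 93.10 MPa.
Required area A = F/σ_allow = 687000/93.10 = 7379 mm².
A = πd²/4 → d = √(4A/π) = 96.93 mm.

d = 96.9 mm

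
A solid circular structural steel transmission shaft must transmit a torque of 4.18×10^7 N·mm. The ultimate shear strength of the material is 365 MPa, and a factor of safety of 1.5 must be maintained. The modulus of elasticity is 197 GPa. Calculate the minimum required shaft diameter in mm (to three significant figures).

Allowable shear stress τ_allow = 365/1.5 = 243.3 MPa.
For a solid shaft τ = 16T/(πd³), so d³ = 16T/(π τ_allow) = 16×4.1800×10^7/(π×243.3) = 874900 mm³.
d = (874900)^(1/3) = 95.64 mm.

d = 95.6 mm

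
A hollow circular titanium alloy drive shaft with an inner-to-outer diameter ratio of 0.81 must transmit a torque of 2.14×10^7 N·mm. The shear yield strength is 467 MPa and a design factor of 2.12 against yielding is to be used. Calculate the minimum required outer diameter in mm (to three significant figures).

d_o = 95.4 mm

τ_allow = 467/2.12 = 220.3 MPa.
For a hollow shaft τ = 16T/[πd_o³(1−k⁴)] with k = 0.81, so 1−k⁴ = 0.5695.
d_o³ = 16T/[π τ_allow (1−k⁴)] = 16×2.1400×10^7/(π×220.3×0.5695) = 868700 mm³.
d_o = 95.42 mm.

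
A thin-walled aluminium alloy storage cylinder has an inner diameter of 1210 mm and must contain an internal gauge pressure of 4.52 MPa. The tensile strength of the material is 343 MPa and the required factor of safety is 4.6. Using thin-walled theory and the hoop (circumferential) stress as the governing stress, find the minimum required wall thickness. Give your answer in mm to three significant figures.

t = 36.7 mm

σ_allow = 343/4.6 = 74.57 MPa.
Hoop stress σ_h = pD/(2t), so t = pD/(2σ_allow) = 4.52×1210/(2×74.57) = 36.67 mm.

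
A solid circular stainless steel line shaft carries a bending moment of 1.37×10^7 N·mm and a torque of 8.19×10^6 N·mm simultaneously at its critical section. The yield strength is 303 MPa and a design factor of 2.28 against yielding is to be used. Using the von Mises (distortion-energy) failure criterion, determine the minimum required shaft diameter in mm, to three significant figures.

d = 106 mm

σ_allow = σ_y/n = 303/2.28 = 132.9 MPa.
For a solid shaft σ_b = 32M/(πd³) and τ = 16T/(πd³), so the von Mises stress is σ' = (16/πd³)·√(4M²+3T²).
√(4M²+3T²) = √(4×(1.370×10^7)² + 3×(8.190×10^6)²) = 3.085×10^7 N·mm.
d³ = 16×3.085×10^7/(π×132.9) = 1.182×10^6 mm³.
d = 105.7 mm.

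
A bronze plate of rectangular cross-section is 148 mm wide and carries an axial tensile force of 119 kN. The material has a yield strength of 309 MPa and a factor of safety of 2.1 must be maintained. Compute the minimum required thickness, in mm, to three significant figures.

σ_allow = 309/2.1 = 147.1 MPa.
Required area A = F/σ_allow = 119000/147.1 = 808.7 mm².
t = A/w = 808.7/148 = 5.464 mm.

t = 5.46 mm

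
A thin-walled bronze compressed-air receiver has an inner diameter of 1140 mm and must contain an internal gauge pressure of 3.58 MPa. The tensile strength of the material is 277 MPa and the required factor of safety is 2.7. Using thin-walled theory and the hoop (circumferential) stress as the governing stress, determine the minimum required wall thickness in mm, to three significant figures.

t = 19.9 mm

σ_allow = 277/2.7 = 102.6 MPa.
Hoop stress σ_h = pD/(2t), so t = pD/(2σ_allow) = 3.58×1140/(2×102.6) = 19.89 mm.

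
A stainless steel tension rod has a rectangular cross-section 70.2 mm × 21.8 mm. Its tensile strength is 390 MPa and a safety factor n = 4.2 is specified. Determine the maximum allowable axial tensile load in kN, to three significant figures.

σ_allow = 390/4.2 = 92.86 MPa.
A = 70.2×21.8 = 1530 mm².
F_allow = σ_allow × A = 92.86×1530 = 142100 N.

F_allow = 142 kN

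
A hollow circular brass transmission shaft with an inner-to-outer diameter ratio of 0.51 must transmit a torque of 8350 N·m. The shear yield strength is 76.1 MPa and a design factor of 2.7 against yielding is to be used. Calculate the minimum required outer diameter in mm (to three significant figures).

d_o = 117 mm

τ_allow = 76.1/2.7 = 28.19 MPa.
For a hollow shaft τ = 16T/[πd_o³(1−k⁴)] with k = 0.51, so 1−k⁴ = 0.9323.
d_o³ = 16T/[π τ_allow (1−k⁴)] = 16×8350000/(π×28.19×0.9323) = 1.618×10^6 mm³.
d_o = 117.4 mm.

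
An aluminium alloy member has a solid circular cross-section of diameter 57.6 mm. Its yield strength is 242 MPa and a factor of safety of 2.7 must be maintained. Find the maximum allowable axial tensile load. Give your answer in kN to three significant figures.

F_allow = 234 kN

σ_allow = 242/2.7 = 89.63 MPa.
A = πd²/4 = π×57.6²/4 = 2606 mm².
F_allow = σ_allow × A = 89.63×2606 = 233600 N.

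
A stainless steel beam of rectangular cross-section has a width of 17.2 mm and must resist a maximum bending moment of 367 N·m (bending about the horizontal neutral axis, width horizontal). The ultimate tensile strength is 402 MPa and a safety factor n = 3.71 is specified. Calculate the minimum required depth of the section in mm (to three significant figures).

σ_allow = 402/3.71 = 108.4 MPa.
For a rectangular section σ = 6M/(bh²), so h² = 6M/(b σ_allow) = 6×367000/(17.2×108.4) = 1182 mm².
h = 34.37 mm.

h = 34.4 mm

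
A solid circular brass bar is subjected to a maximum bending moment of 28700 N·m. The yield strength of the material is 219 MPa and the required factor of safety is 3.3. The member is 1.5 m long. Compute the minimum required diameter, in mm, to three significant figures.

d = 164 mm

σ_allow = 219/3.3 = 66.36 MPa.
For a solid circular section σ = 32M/(πd³), so d³ = 32M/(π σ_allow) = 32×2.8700×10^7/(π×66.36) = 4.405×10^6 mm³.
d = 163.9 mm.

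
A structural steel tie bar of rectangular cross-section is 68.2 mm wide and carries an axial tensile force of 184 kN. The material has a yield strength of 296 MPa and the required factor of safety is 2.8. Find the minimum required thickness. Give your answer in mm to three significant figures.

σ_allow = 296/2.8 = 105.7 MPa.
Required area A = F/σ_allow = 184000/105.7 = 1741 mm².
t = A/w = 1741/68.2 = 25.52 mm.

t = 25.5 mm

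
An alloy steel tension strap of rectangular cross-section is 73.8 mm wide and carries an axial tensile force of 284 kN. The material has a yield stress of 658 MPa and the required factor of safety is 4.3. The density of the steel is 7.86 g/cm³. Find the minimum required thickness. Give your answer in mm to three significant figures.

t = 25.1 mm

σ_allow = 658/4.3 = 153.0 MPa.
Required area A = F/σ_allow = 284000/153.0 = 1856 mm².
t = A/w = 1856/73.8 = 25.15 mm.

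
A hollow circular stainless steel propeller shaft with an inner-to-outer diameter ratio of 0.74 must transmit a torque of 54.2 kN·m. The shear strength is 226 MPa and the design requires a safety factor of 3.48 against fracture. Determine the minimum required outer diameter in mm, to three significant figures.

d_o = 182 mm

τ_allow = 226/3.48 = 64.94 MPa.
For a hollow shaft τ = 16T/[πd_o³(1−k⁴)] with k = 0.74, so 1−k⁴ = 0.7001.
d_o³ = 16T/[π τ_allow (1−k⁴)] = 16×5.4200×10^7/(π×64.94×0.7001) = 6.071×10^6 mm³.
d_o = 182.4 mm.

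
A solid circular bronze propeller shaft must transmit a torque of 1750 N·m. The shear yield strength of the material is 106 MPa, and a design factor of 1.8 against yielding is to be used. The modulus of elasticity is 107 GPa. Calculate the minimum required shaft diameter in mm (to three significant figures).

d = 53.3 mm

Allowable shear stress τ_allow = 106/1.8 = 58.89 MPa.
For a solid shaft τ = 16T/(πd³), so d³ = 16T/(π τ_allow) = 16×1750000/(π×58.89) = 151300 mm³.
d = (151300)^(1/3) = 53.29 mm.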